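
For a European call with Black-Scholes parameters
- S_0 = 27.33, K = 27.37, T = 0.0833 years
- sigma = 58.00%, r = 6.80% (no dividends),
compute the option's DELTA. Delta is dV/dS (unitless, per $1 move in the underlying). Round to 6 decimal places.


Answer: Delta = 0.543319

Derivation:
d1 = 0.1088001486; d2 = -0.0585979398
phi(d1) = 0.3965880203; exp(-qT) = 1.0000000000; exp(-rT) = 0.9943516125
N(d1) = 0.5433194970
Delta = exp(-qT) * N(d1) = 1.0000000000 * 0.5433194970 = 0.543319


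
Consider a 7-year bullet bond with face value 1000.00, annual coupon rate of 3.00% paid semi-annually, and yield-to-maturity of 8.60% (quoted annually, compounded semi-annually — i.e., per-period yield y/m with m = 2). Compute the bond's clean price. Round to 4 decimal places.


Answer: Price = 710.0052

Derivation:
Coupon per period c = face * coupon_rate / m = 15.000000
Periods per year m = 2; per-period yield y/m = 0.043000
Number of cashflows N = 14
Cashflows (t years, CF_t, discount factor 1/(1+y/m)^(m*t), PV):
  t = 0.5000: CF_t = 15.000000, DF = 0.958773, PV = 14.381592
  t = 1.0000: CF_t = 15.000000, DF = 0.919245, PV = 13.788678
  t = 1.5000: CF_t = 15.000000, DF = 0.881347, PV = 13.220209
  t = 2.0000: CF_t = 15.000000, DF = 0.845012, PV = 12.675177
  t = 2.5000: CF_t = 15.000000, DF = 0.810174, PV = 12.152614
  t = 3.0000: CF_t = 15.000000, DF = 0.776773, PV = 11.651596
  t = 3.5000: CF_t = 15.000000, DF = 0.744749, PV = 11.171233
  t = 4.0000: CF_t = 15.000000, DF = 0.714045, PV = 10.710674
  t = 4.5000: CF_t = 15.000000, DF = 0.684607, PV = 10.269102
  t = 5.0000: CF_t = 15.000000, DF = 0.656382, PV = 9.845736
  t = 5.5000: CF_t = 15.000000, DF = 0.629322, PV = 9.439823
  t = 6.0000: CF_t = 15.000000, DF = 0.603376, PV = 9.050646
  t = 6.5000: CF_t = 15.000000, DF = 0.578501, PV = 8.677513
  t = 7.0000: CF_t = 1015.000000, DF = 0.554651, PV = 562.970612
Price P = sum_t PV_t = 710.005204


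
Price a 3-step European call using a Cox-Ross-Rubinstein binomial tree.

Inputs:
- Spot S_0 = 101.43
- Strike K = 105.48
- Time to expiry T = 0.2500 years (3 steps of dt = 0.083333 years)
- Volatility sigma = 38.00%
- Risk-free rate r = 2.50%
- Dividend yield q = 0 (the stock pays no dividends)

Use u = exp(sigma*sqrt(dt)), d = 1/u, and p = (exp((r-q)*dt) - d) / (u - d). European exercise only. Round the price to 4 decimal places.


Answer: Price = V(0,0) = 6.7169

Derivation:
dt = T/N = 0.083333
u = exp(sigma*sqrt(dt)) = 1.115939; d = 1/u = 0.896106
p = (exp((r-q)*dt) - d) / (u - d) = 0.482090
Discount per step: exp(-r*dt) = 0.997919
Stock lattice S(k, i) with i counting down-moves:
  k=0: S(0,0) = 101.4300
  k=1: S(1,0) = 113.1897; S(1,1) = 90.8920
  k=2: S(2,0) = 126.3129; S(2,1) = 101.4300; S(2,2) = 81.4489
  k=3: S(3,0) = 140.9575; S(3,1) = 113.1897; S(3,2) = 90.8920; S(3,3) = 72.9868
Terminal payoffs V(N, i) = max(S_T - K, 0):
  V(3,0) = 35.477519; V(3,1) = 7.709732; V(3,2) = 0.000000; V(3,3) = 0.000000
Backward induction: V(k, i) = exp(-r*dt) * [p * V(k+1, i) + (1-p) * V(k+1, i+1)].
  V(2,0) = exp(-r*dt) * [p*35.477519 + (1-p)*7.709732] = 21.052402
  V(2,1) = exp(-r*dt) * [p*7.709732 + (1-p)*0.000000] = 3.709050
  V(2,2) = exp(-r*dt) * [p*0.000000 + (1-p)*0.000000] = 0.000000
  V(1,0) = exp(-r*dt) * [p*21.052402 + (1-p)*3.709050] = 12.044988
  V(1,1) = exp(-r*dt) * [p*3.709050 + (1-p)*0.000000] = 1.784375
  V(0,0) = exp(-r*dt) * [p*12.044988 + (1-p)*1.784375] = 6.716907


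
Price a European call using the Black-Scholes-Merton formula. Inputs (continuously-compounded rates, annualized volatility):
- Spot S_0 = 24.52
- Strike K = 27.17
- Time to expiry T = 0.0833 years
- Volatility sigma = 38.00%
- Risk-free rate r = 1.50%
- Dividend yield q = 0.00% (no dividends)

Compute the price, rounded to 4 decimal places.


d1 = (ln(S/K) + (r - q + 0.5*sigma^2) * T) / (sigma * sqrt(T)) = -0.86948613
d2 = d1 - sigma * sqrt(T) = -0.97916074
exp(-rT) = 0.99875128; exp(-qT) = 1.00000000
C = S_0 * exp(-qT) * N(d1) - K * exp(-rT) * N(d2)
N(d1) = 0.19229064; N(d2) = 0.16375028
C = 24.5200 * 1.00000000 * 0.19229064 - 27.1700 * 0.99875128 * 0.16375028 = 0.2714

Answer: Price = 0.2714


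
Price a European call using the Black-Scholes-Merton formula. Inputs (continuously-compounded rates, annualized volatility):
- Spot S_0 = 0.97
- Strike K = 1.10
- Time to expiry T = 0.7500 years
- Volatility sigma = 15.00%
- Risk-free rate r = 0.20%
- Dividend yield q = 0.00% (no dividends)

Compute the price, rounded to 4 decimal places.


d1 = (ln(S/K) + (r - q + 0.5*sigma^2) * T) / (sigma * sqrt(T)) = -0.89167428
d2 = d1 - sigma * sqrt(T) = -1.02157809
exp(-rT) = 0.99850112; exp(-qT) = 1.00000000
C = S_0 * exp(-qT) * N(d1) - K * exp(-rT) * N(d2)
N(d1) = 0.18628377; N(d2) = 0.15349031
C = 0.9700 * 1.00000000 * 0.18628377 - 1.1000 * 0.99850112 * 0.15349031 = 0.0121

Answer: Price = 0.0121


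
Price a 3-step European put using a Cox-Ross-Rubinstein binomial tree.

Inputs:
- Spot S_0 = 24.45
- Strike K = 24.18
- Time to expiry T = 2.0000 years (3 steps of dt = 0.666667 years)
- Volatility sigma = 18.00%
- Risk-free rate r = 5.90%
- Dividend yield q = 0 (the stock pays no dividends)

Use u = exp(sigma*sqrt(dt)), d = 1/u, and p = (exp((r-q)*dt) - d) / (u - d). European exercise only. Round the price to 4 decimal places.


Answer: Price = V(0,0) = 1.2710

Derivation:
dt = T/N = 0.666667
u = exp(sigma*sqrt(dt)) = 1.158319; d = 1/u = 0.863320
p = (exp((r-q)*dt) - d) / (u - d) = 0.599315
Discount per step: exp(-r*dt) = 0.961430
Stock lattice S(k, i) with i counting down-moves:
  k=0: S(0,0) = 24.4500
  k=1: S(1,0) = 28.3209; S(1,1) = 21.1082
  k=2: S(2,0) = 32.8046; S(2,1) = 24.4500; S(2,2) = 18.2231
  k=3: S(3,0) = 37.9982; S(3,1) = 28.3209; S(3,2) = 21.1082; S(3,3) = 15.7324
Terminal payoffs V(N, i) = max(K - S_T, 0):
  V(3,0) = 0.000000; V(3,1) = 0.000000; V(3,2) = 3.071816; V(3,3) = 8.447603
Backward induction: V(k, i) = exp(-r*dt) * [p * V(k+1, i) + (1-p) * V(k+1, i+1)].
  V(2,0) = exp(-r*dt) * [p*0.000000 + (1-p)*0.000000] = 0.000000
  V(2,1) = exp(-r*dt) * [p*0.000000 + (1-p)*3.071816] = 1.183358
  V(2,2) = exp(-r*dt) * [p*3.071816 + (1-p)*8.447603] = 5.024256
  V(1,0) = exp(-r*dt) * [p*0.000000 + (1-p)*1.183358] = 0.455866
  V(1,1) = exp(-r*dt) * [p*1.183358 + (1-p)*5.024256] = 2.617349
  V(0,0) = exp(-r*dt) * [p*0.455866 + (1-p)*2.617349] = 1.270953


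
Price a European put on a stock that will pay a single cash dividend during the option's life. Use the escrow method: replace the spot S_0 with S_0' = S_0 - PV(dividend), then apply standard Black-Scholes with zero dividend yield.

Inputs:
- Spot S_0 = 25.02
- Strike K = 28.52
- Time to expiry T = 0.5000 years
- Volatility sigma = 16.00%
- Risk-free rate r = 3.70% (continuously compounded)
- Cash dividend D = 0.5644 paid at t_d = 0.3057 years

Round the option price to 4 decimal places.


Answer: Price = 3.7036

Derivation:
PV(D) = D * exp(-r * t_d) = 0.5644 * 0.98875283 = 0.55805210
S_0' = S_0 - PV(D) = 25.0200 - 0.55805210 = 24.46194790
d1 = (ln(S_0'/K) + (r + sigma^2/2)*T) / (sigma*sqrt(T)) = -1.13655776
d2 = d1 - sigma*sqrt(T) = -1.24969485
exp(-rT) = 0.98167007
N(-d1) = 0.87213840; N(-d2) = 0.89429448
P = K * exp(-rT) * N(-d2) - S_0' * N(-d1) = 28.5200 * 0.98167007 * 0.89429448 - 24.46194790 * 0.87213840 = 3.7036


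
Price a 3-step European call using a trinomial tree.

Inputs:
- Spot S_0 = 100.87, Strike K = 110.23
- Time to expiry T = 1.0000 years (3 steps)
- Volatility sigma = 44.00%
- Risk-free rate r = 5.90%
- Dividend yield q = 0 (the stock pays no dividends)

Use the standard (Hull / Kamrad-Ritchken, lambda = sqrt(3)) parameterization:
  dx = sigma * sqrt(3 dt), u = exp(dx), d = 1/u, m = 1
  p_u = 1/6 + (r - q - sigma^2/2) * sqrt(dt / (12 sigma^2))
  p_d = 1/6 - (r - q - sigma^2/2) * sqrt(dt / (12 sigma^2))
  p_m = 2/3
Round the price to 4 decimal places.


Answer: Price = V(0,0) = 16.1444

Derivation:
dt = T/N = 0.333333; dx = sigma*sqrt(3*dt) = 0.440000
u = exp(dx) = 1.552707; d = 1/u = 0.644036
p_u = 0.152348, p_m = 0.666667, p_d = 0.180985
Discount per step: exp(-r*dt) = 0.980525
Stock lattice S(k, j) with j the centered position index:
  k=0: S(0,+0) = 100.8700
  k=1: S(1,-1) = 64.9640; S(1,+0) = 100.8700; S(1,+1) = 156.6216
  k=2: S(2,-2) = 41.8392; S(2,-1) = 64.9640; S(2,+0) = 100.8700; S(2,+1) = 156.6216; S(2,+2) = 243.1875
  k=3: S(3,-3) = 26.9459; S(3,-2) = 41.8392; S(3,-1) = 64.9640; S(3,+0) = 100.8700; S(3,+1) = 156.6216; S(3,+2) = 243.1875; S(3,+3) = 377.5989
Terminal payoffs V(N, j) = max(S_T - K, 0):
  V(3,-3) = 0.000000; V(3,-2) = 0.000000; V(3,-1) = 0.000000; V(3,+0) = 0.000000; V(3,+1) = 46.391577; V(3,+2) = 132.957453; V(3,+3) = 267.368914
Backward induction: V(k, j) = exp(-r*dt) * [p_u * V(k+1, j+1) + p_m * V(k+1, j) + p_d * V(k+1, j-1)]
  V(2,-2) = exp(-r*dt) * [p_u*0.000000 + p_m*0.000000 + p_d*0.000000] = 0.000000
  V(2,-1) = exp(-r*dt) * [p_u*0.000000 + p_m*0.000000 + p_d*0.000000] = 0.000000
  V(2,+0) = exp(-r*dt) * [p_u*46.391577 + p_m*0.000000 + p_d*0.000000] = 6.930047
  V(2,+1) = exp(-r*dt) * [p_u*132.957453 + p_m*46.391577 + p_d*0.000000] = 50.186808
  V(2,+2) = exp(-r*dt) * [p_u*267.368914 + p_m*132.957453 + p_d*46.391577] = 135.084761
  V(1,-1) = exp(-r*dt) * [p_u*6.930047 + p_m*0.000000 + p_d*0.000000] = 1.035221
  V(1,+0) = exp(-r*dt) * [p_u*50.186808 + p_m*6.930047 + p_d*0.000000] = 12.027042
  V(1,+1) = exp(-r*dt) * [p_u*135.084761 + p_m*50.186808 + p_d*6.930047] = 54.215277
  V(0,+0) = exp(-r*dt) * [p_u*54.215277 + p_m*12.027042 + p_d*1.035221] = 16.144354


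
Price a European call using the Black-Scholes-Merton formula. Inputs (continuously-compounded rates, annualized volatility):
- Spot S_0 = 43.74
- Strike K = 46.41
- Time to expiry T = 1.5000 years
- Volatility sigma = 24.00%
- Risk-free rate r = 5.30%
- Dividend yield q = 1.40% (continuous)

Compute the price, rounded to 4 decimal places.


d1 = (ln(S/K) + (r - q + 0.5*sigma^2) * T) / (sigma * sqrt(T)) = 0.14441124
d2 = d1 - sigma * sqrt(T) = -0.14952753
exp(-rT) = 0.92357802; exp(-qT) = 0.97921896
C = S_0 * exp(-qT) * N(d1) - K * exp(-rT) * N(d2)
N(d1) = 0.55741213; N(d2) = 0.44056869
C = 43.7400 * 0.97921896 * 0.55741213 - 46.4100 * 0.92357802 * 0.44056869 = 4.9903

Answer: Price = 4.9903


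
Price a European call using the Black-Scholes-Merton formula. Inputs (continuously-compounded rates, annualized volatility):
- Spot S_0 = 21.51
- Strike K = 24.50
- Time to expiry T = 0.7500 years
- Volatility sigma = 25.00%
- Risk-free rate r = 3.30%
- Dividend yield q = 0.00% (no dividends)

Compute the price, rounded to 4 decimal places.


d1 = (ln(S/K) + (r - q + 0.5*sigma^2) * T) / (sigma * sqrt(T)) = -0.37859247
d2 = d1 - sigma * sqrt(T) = -0.59509882
exp(-rT) = 0.97555377; exp(-qT) = 1.00000000
C = S_0 * exp(-qT) * N(d1) - K * exp(-rT) * N(d2)
N(d1) = 0.35249526; N(d2) = 0.27588871
C = 21.5100 * 1.00000000 * 0.35249526 - 24.5000 * 0.97555377 * 0.27588871 = 0.9881

Answer: Price = 0.9881


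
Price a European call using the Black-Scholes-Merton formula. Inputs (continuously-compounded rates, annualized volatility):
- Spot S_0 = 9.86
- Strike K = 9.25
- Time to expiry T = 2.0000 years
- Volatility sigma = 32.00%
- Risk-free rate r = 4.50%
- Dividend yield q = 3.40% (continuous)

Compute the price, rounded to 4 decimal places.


Answer: Price = 1.9880

Derivation:
d1 = (ln(S/K) + (r - q + 0.5*sigma^2) * T) / (sigma * sqrt(T)) = 0.41600554
d2 = d1 - sigma * sqrt(T) = -0.03654280
exp(-rT) = 0.91393119; exp(-qT) = 0.93426047
C = S_0 * exp(-qT) * N(d1) - K * exp(-rT) * N(d2)
N(d1) = 0.66129703; N(d2) = 0.48542478
C = 9.8600 * 0.93426047 * 0.66129703 - 9.2500 * 0.91393119 * 0.48542478 = 1.9880


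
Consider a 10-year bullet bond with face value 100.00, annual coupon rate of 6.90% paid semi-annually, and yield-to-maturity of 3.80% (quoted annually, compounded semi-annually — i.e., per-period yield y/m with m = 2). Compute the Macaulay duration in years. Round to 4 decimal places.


Answer: Macaulay duration = 7.7041 years

Derivation:
Coupon per period c = face * coupon_rate / m = 3.450000
Periods per year m = 2; per-period yield y/m = 0.019000
Number of cashflows N = 20
Cashflows (t years, CF_t, discount factor 1/(1+y/m)^(m*t), PV):
  t = 0.5000: CF_t = 3.450000, DF = 0.981354, PV = 3.385672
  t = 1.0000: CF_t = 3.450000, DF = 0.963056, PV = 3.322544
  t = 1.5000: CF_t = 3.450000, DF = 0.945099, PV = 3.260593
  t = 2.0000: CF_t = 3.450000, DF = 0.927477, PV = 3.199797
  t = 2.5000: CF_t = 3.450000, DF = 0.910184, PV = 3.140134
  t = 3.0000: CF_t = 3.450000, DF = 0.893213, PV = 3.081584
  t = 3.5000: CF_t = 3.450000, DF = 0.876558, PV = 3.024125
  t = 4.0000: CF_t = 3.450000, DF = 0.860214, PV = 2.967738
  t = 4.5000: CF_t = 3.450000, DF = 0.844175, PV = 2.912403
  t = 5.0000: CF_t = 3.450000, DF = 0.828434, PV = 2.858099
  t = 5.5000: CF_t = 3.450000, DF = 0.812988, PV = 2.804808
  t = 6.0000: CF_t = 3.450000, DF = 0.797829, PV = 2.752510
  t = 6.5000: CF_t = 3.450000, DF = 0.782953, PV = 2.701187
  t = 7.0000: CF_t = 3.450000, DF = 0.768354, PV = 2.650822
  t = 7.5000: CF_t = 3.450000, DF = 0.754028, PV = 2.601395
  t = 8.0000: CF_t = 3.450000, DF = 0.739968, PV = 2.552890
  t = 8.5000: CF_t = 3.450000, DF = 0.726171, PV = 2.505290
  t = 9.0000: CF_t = 3.450000, DF = 0.712631, PV = 2.458577
  t = 9.5000: CF_t = 3.450000, DF = 0.699343, PV = 2.412735
  t = 10.0000: CF_t = 103.450000, DF = 0.686304, PV = 70.998114
Price P = sum_t PV_t = 125.591017
Macaulay numerator sum_t t * PV_t:
  t * PV_t at t = 0.5000: 1.692836
  t * PV_t at t = 1.0000: 3.322544
  t * PV_t at t = 1.5000: 4.890889
  t * PV_t at t = 2.0000: 6.399593
  t * PV_t at t = 2.5000: 7.850335
  t * PV_t at t = 3.0000: 9.244752
  t * PV_t at t = 3.5000: 10.584439
  t * PV_t at t = 4.0000: 11.870954
  t * PV_t at t = 4.5000: 13.105813
  t * PV_t at t = 5.0000: 14.290495
  t * PV_t at t = 5.5000: 15.426442
  t * PV_t at t = 6.0000: 16.515059
  t * PV_t at t = 6.5000: 17.557718
  t * PV_t at t = 7.0000: 18.555752
  t * PV_t at t = 7.5000: 19.510464
  t * PV_t at t = 8.0000: 20.423122
  t * PV_t at t = 8.5000: 21.294963
  t * PV_t at t = 9.0000: 22.127191
  t * PV_t at t = 9.5000: 22.920981
  t * PV_t at t = 10.0000: 709.981144
Macaulay duration D = (sum_t t * PV_t) / P = 967.565485 / 125.591017 = 7.704098


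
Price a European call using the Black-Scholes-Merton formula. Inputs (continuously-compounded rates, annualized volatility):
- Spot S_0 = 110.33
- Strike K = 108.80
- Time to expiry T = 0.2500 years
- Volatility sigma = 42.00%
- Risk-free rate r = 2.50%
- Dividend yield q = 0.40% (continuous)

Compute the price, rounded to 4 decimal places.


d1 = (ln(S/K) + (r - q + 0.5*sigma^2) * T) / (sigma * sqrt(T)) = 0.19649781
d2 = d1 - sigma * sqrt(T) = -0.01350219
exp(-rT) = 0.99376949; exp(-qT) = 0.99900050
C = S_0 * exp(-qT) * N(d1) - K * exp(-rT) * N(d2)
N(d1) = 0.57788973; N(d2) = 0.49461357
C = 110.3300 * 0.99900050 * 0.57788973 - 108.8000 * 0.99376949 * 0.49461357 = 10.2162

Answer: Price = 10.2162


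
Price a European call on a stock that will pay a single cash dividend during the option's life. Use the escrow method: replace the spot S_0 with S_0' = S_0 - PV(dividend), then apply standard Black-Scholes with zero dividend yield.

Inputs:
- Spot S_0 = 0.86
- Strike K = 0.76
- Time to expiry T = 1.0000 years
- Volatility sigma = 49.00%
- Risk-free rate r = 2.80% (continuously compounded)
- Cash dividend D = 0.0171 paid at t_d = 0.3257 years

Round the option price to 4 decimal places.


PV(D) = D * exp(-r * t_d) = 0.0171 * 0.99092186 = 0.01694476
S_0' = S_0 - PV(D) = 0.8600 - 0.01694476 = 0.84305524
d1 = (ln(S_0'/K) + (r + sigma^2/2)*T) / (sigma*sqrt(T)) = 0.51380418
d2 = d1 - sigma*sqrt(T) = 0.02380418
exp(-rT) = 0.97238837
N(d1) = 0.69630555; N(d2) = 0.50949560
C = S_0' * N(d1) - K * exp(-rT) * N(d2) = 0.84305524 * 0.69630555 - 0.7600 * 0.97238837 * 0.50949560 = 0.2105

Answer: Price = 0.2105


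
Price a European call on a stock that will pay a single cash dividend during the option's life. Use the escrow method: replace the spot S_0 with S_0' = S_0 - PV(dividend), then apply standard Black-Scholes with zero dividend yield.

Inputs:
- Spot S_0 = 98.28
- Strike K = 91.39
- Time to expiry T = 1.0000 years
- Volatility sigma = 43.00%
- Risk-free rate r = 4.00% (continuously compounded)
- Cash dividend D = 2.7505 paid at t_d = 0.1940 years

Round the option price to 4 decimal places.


Answer: Price = 19.7745

Derivation:
PV(D) = D * exp(-r * t_d) = 2.7505 * 0.99227003 = 2.72923872
S_0' = S_0 - PV(D) = 98.2800 - 2.72923872 = 95.55076128
d1 = (ln(S_0'/K) + (r + sigma^2/2)*T) / (sigma*sqrt(T)) = 0.41156180
d2 = d1 - sigma*sqrt(T) = -0.01843820
exp(-rT) = 0.96078944
N(d1) = 0.65966968; N(d2) = 0.49264464
C = S_0' * N(d1) - K * exp(-rT) * N(d2) = 95.55076128 * 0.65966968 - 91.3900 * 0.96078944 * 0.49264464 = 19.7745


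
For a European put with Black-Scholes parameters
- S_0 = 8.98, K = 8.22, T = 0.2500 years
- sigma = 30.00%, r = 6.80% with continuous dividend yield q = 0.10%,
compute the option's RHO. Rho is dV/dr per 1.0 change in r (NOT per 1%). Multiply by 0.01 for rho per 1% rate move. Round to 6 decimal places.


d1 = 0.7761978216; d2 = 0.6261978216
phi(d1) = 0.2951770119; exp(-qT) = 0.9997500312; exp(-rT) = 0.9831436846
N(-d2) = 0.2655925979
Rho = -K*T*exp(-rT)*N(-d2) = -8.2200 * 0.2500 * 0.9831436846 * 0.2655925979 = -0.536593

Answer: Rho = -0.536593


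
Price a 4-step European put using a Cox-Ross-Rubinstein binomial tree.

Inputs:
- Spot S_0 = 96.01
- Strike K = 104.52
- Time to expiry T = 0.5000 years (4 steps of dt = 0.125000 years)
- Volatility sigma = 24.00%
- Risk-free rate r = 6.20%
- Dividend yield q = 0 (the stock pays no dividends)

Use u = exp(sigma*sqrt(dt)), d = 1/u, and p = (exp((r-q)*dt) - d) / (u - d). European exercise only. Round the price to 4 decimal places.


Answer: Price = V(0,0) = 10.0047

Derivation:
dt = T/N = 0.125000
u = exp(sigma*sqrt(dt)) = 1.088557; d = 1/u = 0.918647
p = (exp((r-q)*dt) - d) / (u - d) = 0.524589
Discount per step: exp(-r*dt) = 0.992280
Stock lattice S(k, i) with i counting down-moves:
  k=0: S(0,0) = 96.0100
  k=1: S(1,0) = 104.5123; S(1,1) = 88.1993
  k=2: S(2,0) = 113.7676; S(2,1) = 96.0100; S(2,2) = 81.0241
  k=3: S(3,0) = 123.8425; S(3,1) = 104.5123; S(3,2) = 88.1993; S(3,3) = 74.4326
  k=4: S(4,0) = 134.8096; S(4,1) = 113.7676; S(4,2) = 96.0100; S(4,3) = 81.0241; S(4,4) = 68.3773
Terminal payoffs V(N, i) = max(K - S_T, 0):
  V(4,0) = 0.000000; V(4,1) = 0.000000; V(4,2) = 8.510000; V(4,3) = 23.495893; V(4,4) = 36.142686
Backward induction: V(k, i) = exp(-r*dt) * [p * V(k+1, i) + (1-p) * V(k+1, i+1)].
  V(3,0) = exp(-r*dt) * [p*0.000000 + (1-p)*0.000000] = 0.000000
  V(3,1) = exp(-r*dt) * [p*0.000000 + (1-p)*8.510000] = 4.014512
  V(3,2) = exp(-r*dt) * [p*8.510000 + (1-p)*23.495893] = 15.513756
  V(3,3) = exp(-r*dt) * [p*23.495893 + (1-p)*36.142686] = 29.280509
  V(2,0) = exp(-r*dt) * [p*0.000000 + (1-p)*4.014512] = 1.893808
  V(2,1) = exp(-r*dt) * [p*4.014512 + (1-p)*15.513756] = 9.408179
  V(2,2) = exp(-r*dt) * [p*15.513756 + (1-p)*29.280509] = 21.888324
  V(1,0) = exp(-r*dt) * [p*1.893808 + (1-p)*9.408179] = 5.424021
  V(1,1) = exp(-r*dt) * [p*9.408179 + (1-p)*21.888324] = 15.222938
  V(0,0) = exp(-r*dt) * [p*5.424021 + (1-p)*15.222938] = 10.004693


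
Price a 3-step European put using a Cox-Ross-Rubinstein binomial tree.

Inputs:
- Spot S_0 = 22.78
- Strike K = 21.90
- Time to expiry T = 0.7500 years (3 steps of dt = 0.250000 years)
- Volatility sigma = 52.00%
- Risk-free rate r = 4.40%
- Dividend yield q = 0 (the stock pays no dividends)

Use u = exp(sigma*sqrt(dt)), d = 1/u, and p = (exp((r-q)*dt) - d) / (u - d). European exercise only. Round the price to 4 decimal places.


dt = T/N = 0.250000
u = exp(sigma*sqrt(dt)) = 1.296930; d = 1/u = 0.771052
p = (exp((r-q)*dt) - d) / (u - d) = 0.456397
Discount per step: exp(-r*dt) = 0.989060
Stock lattice S(k, i) with i counting down-moves:
  k=0: S(0,0) = 22.7800
  k=1: S(1,0) = 29.5441; S(1,1) = 17.5646
  k=2: S(2,0) = 38.3166; S(2,1) = 22.7800; S(2,2) = 13.5432
  k=3: S(3,0) = 49.6939; S(3,1) = 29.5441; S(3,2) = 17.5646; S(3,3) = 10.4425
Terminal payoffs V(N, i) = max(K - S_T, 0):
  V(3,0) = 0.000000; V(3,1) = 0.000000; V(3,2) = 4.335445; V(3,3) = 11.457511
Backward induction: V(k, i) = exp(-r*dt) * [p * V(k+1, i) + (1-p) * V(k+1, i+1)].
  V(2,0) = exp(-r*dt) * [p*0.000000 + (1-p)*0.000000] = 0.000000
  V(2,1) = exp(-r*dt) * [p*0.000000 + (1-p)*4.335445] = 2.330980
  V(2,2) = exp(-r*dt) * [p*4.335445 + (1-p)*11.457511] = 8.117242
  V(1,0) = exp(-r*dt) * [p*0.000000 + (1-p)*2.330980] = 1.253267
  V(1,1) = exp(-r*dt) * [p*2.330980 + (1-p)*8.117242] = 5.416502
  V(0,0) = exp(-r*dt) * [p*1.253267 + (1-p)*5.416502] = 3.477947

Answer: Price = V(0,0) = 3.4779


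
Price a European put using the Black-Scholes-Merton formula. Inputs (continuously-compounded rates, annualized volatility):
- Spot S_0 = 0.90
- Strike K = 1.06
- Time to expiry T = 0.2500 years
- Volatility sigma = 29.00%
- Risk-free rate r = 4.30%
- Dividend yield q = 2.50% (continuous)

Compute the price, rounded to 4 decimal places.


d1 = (ln(S/K) + (r - q + 0.5*sigma^2) * T) / (sigma * sqrt(T)) = -1.02494430
d2 = d1 - sigma * sqrt(T) = -1.16994430
exp(-rT) = 0.98930757; exp(-qT) = 0.99376949
P = K * exp(-rT) * N(-d2) - S_0 * exp(-qT) * N(-d1)
N(-d1) = 0.84730527; N(-d2) = 0.87898831
P = 1.0600 * 0.98930757 * 0.87898831 - 0.9000 * 0.99376949 * 0.84730527 = 0.1639

Answer: Price = 0.1639


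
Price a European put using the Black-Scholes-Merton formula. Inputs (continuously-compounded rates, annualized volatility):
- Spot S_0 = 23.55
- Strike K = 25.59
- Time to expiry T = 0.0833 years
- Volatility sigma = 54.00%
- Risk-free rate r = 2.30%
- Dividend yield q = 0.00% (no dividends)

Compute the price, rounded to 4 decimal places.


d1 = (ln(S/K) + (r - q + 0.5*sigma^2) * T) / (sigma * sqrt(T)) = -0.44281865
d2 = d1 - sigma * sqrt(T) = -0.59867205
exp(-rT) = 0.99808593; exp(-qT) = 1.00000000
P = K * exp(-rT) * N(-d2) - S_0 * exp(-qT) * N(-d1)
N(-d1) = 0.67105155; N(-d2) = 0.72530420
P = 25.5900 * 0.99808593 * 0.72530420 - 23.5500 * 1.00000000 * 0.67105155 = 2.7217

Answer: Price = 2.7217


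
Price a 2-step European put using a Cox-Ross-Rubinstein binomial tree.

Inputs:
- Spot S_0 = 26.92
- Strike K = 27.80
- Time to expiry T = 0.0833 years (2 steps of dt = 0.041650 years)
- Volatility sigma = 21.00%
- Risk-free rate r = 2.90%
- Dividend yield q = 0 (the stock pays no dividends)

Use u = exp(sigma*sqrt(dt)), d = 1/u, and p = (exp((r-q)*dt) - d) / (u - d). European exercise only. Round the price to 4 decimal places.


dt = T/N = 0.041650
u = exp(sigma*sqrt(dt)) = 1.043789; d = 1/u = 0.958048
p = (exp((r-q)*dt) - d) / (u - d) = 0.503383
Discount per step: exp(-r*dt) = 0.998793
Stock lattice S(k, i) with i counting down-moves:
  k=0: S(0,0) = 26.9200
  k=1: S(1,0) = 28.0988; S(1,1) = 25.7906
  k=2: S(2,0) = 29.3292; S(2,1) = 26.9200; S(2,2) = 24.7087
Terminal payoffs V(N, i) = max(K - S_T, 0):
  V(2,0) = 0.000000; V(2,1) = 0.880000; V(2,2) = 3.091322
Backward induction: V(k, i) = exp(-r*dt) * [p * V(k+1, i) + (1-p) * V(k+1, i+1)].
  V(1,0) = exp(-r*dt) * [p*0.000000 + (1-p)*0.880000] = 0.436495
  V(1,1) = exp(-r*dt) * [p*0.880000 + (1-p)*3.091322] = 1.975792
  V(0,0) = exp(-r*dt) * [p*0.436495 + (1-p)*1.975792] = 1.199487

Answer: Price = V(0,0) = 1.1995


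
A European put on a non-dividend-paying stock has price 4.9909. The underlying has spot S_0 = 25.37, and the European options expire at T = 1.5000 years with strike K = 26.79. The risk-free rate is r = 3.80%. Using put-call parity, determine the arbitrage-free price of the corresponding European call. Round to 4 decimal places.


Answer: Call price = 5.0552

Derivation:
Put-call parity: C - P = S_0 * exp(-qT) - K * exp(-rT).
S_0 * exp(-qT) = 25.3700 * 1.00000000 = 25.37000000
K * exp(-rT) = 26.7900 * 0.94459407 = 25.30567512
C = P + S*exp(-qT) - K*exp(-rT)
C = 4.9909 + 25.37000000 - 25.30567512 = 5.0552


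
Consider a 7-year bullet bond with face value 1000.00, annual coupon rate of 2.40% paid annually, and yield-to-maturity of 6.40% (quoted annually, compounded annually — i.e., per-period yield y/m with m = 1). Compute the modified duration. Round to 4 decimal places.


Answer: Modified duration = 6.0620

Derivation:
Coupon per period c = face * coupon_rate / m = 24.000000
Periods per year m = 1; per-period yield y/m = 0.064000
Number of cashflows N = 7
Cashflows (t years, CF_t, discount factor 1/(1+y/m)^(m*t), PV):
  t = 1.0000: CF_t = 24.000000, DF = 0.939850, PV = 22.556391
  t = 2.0000: CF_t = 24.000000, DF = 0.883317, PV = 21.199616
  t = 3.0000: CF_t = 24.000000, DF = 0.830185, PV = 19.924451
  t = 4.0000: CF_t = 24.000000, DF = 0.780249, PV = 18.725988
  t = 5.0000: CF_t = 24.000000, DF = 0.733317, PV = 17.599612
  t = 6.0000: CF_t = 24.000000, DF = 0.689208, PV = 16.540989
  t = 7.0000: CF_t = 1024.000000, DF = 0.647752, PV = 663.297806
Price P = sum_t PV_t = 779.844852
First compute Macaulay numerator sum_t t * PV_t:
  t * PV_t at t = 1.0000: 22.556391
  t * PV_t at t = 2.0000: 42.399231
  t * PV_t at t = 3.0000: 59.773352
  t * PV_t at t = 4.0000: 74.903950
  t * PV_t at t = 5.0000: 87.998062
  t * PV_t at t = 6.0000: 99.245934
  t * PV_t at t = 7.0000: 4643.084644
Macaulay duration D = 5029.961564 / 779.844852 = 6.449952
Modified duration = D / (1 + y/m) = 6.449952 / (1 + 0.064000) = 6.061985


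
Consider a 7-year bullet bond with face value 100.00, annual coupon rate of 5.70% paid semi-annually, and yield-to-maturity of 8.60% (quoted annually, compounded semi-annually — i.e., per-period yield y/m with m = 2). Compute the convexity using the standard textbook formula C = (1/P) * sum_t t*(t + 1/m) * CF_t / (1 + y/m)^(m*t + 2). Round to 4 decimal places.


Answer: Convexity = 37.0295

Derivation:
Coupon per period c = face * coupon_rate / m = 2.850000
Periods per year m = 2; per-period yield y/m = 0.043000
Number of cashflows N = 14
Cashflows (t years, CF_t, discount factor 1/(1+y/m)^(m*t), PV):
  t = 0.5000: CF_t = 2.850000, DF = 0.958773, PV = 2.732502
  t = 1.0000: CF_t = 2.850000, DF = 0.919245, PV = 2.619849
  t = 1.5000: CF_t = 2.850000, DF = 0.881347, PV = 2.511840
  t = 2.0000: CF_t = 2.850000, DF = 0.845012, PV = 2.408284
  t = 2.5000: CF_t = 2.850000, DF = 0.810174, PV = 2.308997
  t = 3.0000: CF_t = 2.850000, DF = 0.776773, PV = 2.213803
  t = 3.5000: CF_t = 2.850000, DF = 0.744749, PV = 2.122534
  t = 4.0000: CF_t = 2.850000, DF = 0.714045, PV = 2.035028
  t = 4.5000: CF_t = 2.850000, DF = 0.684607, PV = 1.951129
  t = 5.0000: CF_t = 2.850000, DF = 0.656382, PV = 1.870690
  t = 5.5000: CF_t = 2.850000, DF = 0.629322, PV = 1.793566
  t = 6.0000: CF_t = 2.850000, DF = 0.603376, PV = 1.719623
  t = 6.5000: CF_t = 2.850000, DF = 0.578501, PV = 1.648727
  t = 7.0000: CF_t = 102.850000, DF = 0.554651, PV = 57.045840
Price P = sum_t PV_t = 84.982412
Convexity numerator sum_t t*(t + 1/m) * CF_t / (1+y/m)^(m*t + 2):
  t = 0.5000: term = 1.255920
  t = 1.0000: term = 3.612425
  t = 1.5000: term = 6.926990
  t = 2.0000: term = 11.069016
  t = 2.5000: term = 15.919007
  t = 3.0000: term = 21.367794
  t = 3.5000: term = 27.315812
  t = 4.0000: term = 33.672416
  t = 4.5000: term = 40.355245
  t = 5.0000: term = 47.289623
  t = 5.5000: term = 54.408004
  t = 6.0000: term = 61.649442
  t = 6.5000: term = 68.959107
  t = 7.0000: term = 2753.053586
Convexity = (1/P) * sum = 3146.854387 / 84.982412 = 37.029478


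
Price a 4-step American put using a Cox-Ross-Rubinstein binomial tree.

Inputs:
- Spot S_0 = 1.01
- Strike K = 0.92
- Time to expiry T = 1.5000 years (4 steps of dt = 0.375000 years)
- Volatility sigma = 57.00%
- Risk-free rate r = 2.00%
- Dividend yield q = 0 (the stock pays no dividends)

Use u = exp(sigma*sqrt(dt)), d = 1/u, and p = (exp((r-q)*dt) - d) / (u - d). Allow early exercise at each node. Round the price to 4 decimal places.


Answer: Price = V(0,0) = 0.2040

Derivation:
dt = T/N = 0.375000
u = exp(sigma*sqrt(dt)) = 1.417723; d = 1/u = 0.705356
p = (exp((r-q)*dt) - d) / (u - d) = 0.424180
Discount per step: exp(-r*dt) = 0.992528
Stock lattice S(k, i) with i counting down-moves:
  k=0: S(0,0) = 1.0100
  k=1: S(1,0) = 1.4319; S(1,1) = 0.7124
  k=2: S(2,0) = 2.0300; S(2,1) = 1.0100; S(2,2) = 0.5025
  k=3: S(3,0) = 2.8780; S(3,1) = 1.4319; S(3,2) = 0.7124; S(3,3) = 0.3544
  k=4: S(4,0) = 4.0803; S(4,1) = 2.0300; S(4,2) = 1.0100; S(4,3) = 0.5025; S(4,4) = 0.2500
Terminal payoffs V(N, i) = max(K - S_T, 0):
  V(4,0) = 0.000000; V(4,1) = 0.000000; V(4,2) = 0.000000; V(4,3) = 0.417497; V(4,4) = 0.669991
Backward induction: V(k, i) = exp(-r*dt) * [p * V(k+1, i) + (1-p) * V(k+1, i+1)]; then take max(V_cont, immediate exercise) for American.
  V(3,0) = exp(-r*dt) * [p*0.000000 + (1-p)*0.000000] = 0.000000; exercise = 0.000000; V(3,0) = max -> 0.000000
  V(3,1) = exp(-r*dt) * [p*0.000000 + (1-p)*0.000000] = 0.000000; exercise = 0.000000; V(3,1) = max -> 0.000000
  V(3,2) = exp(-r*dt) * [p*0.000000 + (1-p)*0.417497] = 0.238607; exercise = 0.207590; V(3,2) = max -> 0.238607
  V(3,3) = exp(-r*dt) * [p*0.417497 + (1-p)*0.669991] = 0.558682; exercise = 0.565557; V(3,3) = max -> 0.565557
  V(2,0) = exp(-r*dt) * [p*0.000000 + (1-p)*0.000000] = 0.000000; exercise = 0.000000; V(2,0) = max -> 0.000000
  V(2,1) = exp(-r*dt) * [p*0.000000 + (1-p)*0.238607] = 0.136368; exercise = 0.000000; V(2,1) = max -> 0.136368
  V(2,2) = exp(-r*dt) * [p*0.238607 + (1-p)*0.565557] = 0.423681; exercise = 0.417497; V(2,2) = max -> 0.423681
  V(1,0) = exp(-r*dt) * [p*0.000000 + (1-p)*0.136368] = 0.077937; exercise = 0.000000; V(1,0) = max -> 0.077937
  V(1,1) = exp(-r*dt) * [p*0.136368 + (1-p)*0.423681] = 0.299554; exercise = 0.207590; V(1,1) = max -> 0.299554
  V(0,0) = exp(-r*dt) * [p*0.077937 + (1-p)*0.299554] = 0.204012; exercise = 0.000000; V(0,0) = max -> 0.204012


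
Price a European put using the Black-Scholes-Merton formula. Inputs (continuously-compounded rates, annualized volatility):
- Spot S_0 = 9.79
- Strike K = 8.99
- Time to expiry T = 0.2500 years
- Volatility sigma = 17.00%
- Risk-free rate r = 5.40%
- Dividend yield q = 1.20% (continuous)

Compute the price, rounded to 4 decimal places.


d1 = (ln(S/K) + (r - q + 0.5*sigma^2) * T) / (sigma * sqrt(T)) = 1.16895421
d2 = d1 - sigma * sqrt(T) = 1.08395421
exp(-rT) = 0.98659072; exp(-qT) = 0.99700450
P = K * exp(-rT) * N(-d2) - S_0 * exp(-qT) * N(-d1)
N(-d1) = 0.12121104; N(-d2) = 0.13919255
P = 8.9900 * 0.98659072 * 0.13919255 - 9.7900 * 0.99700450 * 0.12121104 = 0.0515

Answer: Price = 0.0515


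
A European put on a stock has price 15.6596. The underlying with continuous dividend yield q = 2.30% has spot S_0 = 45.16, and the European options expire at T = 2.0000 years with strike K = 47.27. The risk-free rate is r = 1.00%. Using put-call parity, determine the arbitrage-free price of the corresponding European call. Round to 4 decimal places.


Put-call parity: C - P = S_0 * exp(-qT) - K * exp(-rT).
S_0 * exp(-qT) = 45.1600 * 0.95504196 = 43.12969501
K * exp(-rT) = 47.2700 * 0.98019867 = 46.33399129
C = P + S*exp(-qT) - K*exp(-rT)
C = 15.6596 + 43.12969501 - 46.33399129 = 12.4553

Answer: Call price = 12.4553


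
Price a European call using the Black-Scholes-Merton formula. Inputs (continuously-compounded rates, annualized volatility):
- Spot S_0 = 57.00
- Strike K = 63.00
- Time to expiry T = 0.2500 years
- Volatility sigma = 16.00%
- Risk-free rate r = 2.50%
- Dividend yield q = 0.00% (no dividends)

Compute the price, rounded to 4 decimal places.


Answer: Price = 0.2832

Derivation:
d1 = (ln(S/K) + (r - q + 0.5*sigma^2) * T) / (sigma * sqrt(T)) = -1.13291823
d2 = d1 - sigma * sqrt(T) = -1.21291823
exp(-rT) = 0.99376949; exp(-qT) = 1.00000000
C = S_0 * exp(-qT) * N(d1) - K * exp(-rT) * N(d2)
N(d1) = 0.12862430; N(d2) = 0.11258054
C = 57.0000 * 1.00000000 * 0.12862430 - 63.0000 * 0.99376949 * 0.11258054 = 0.2832


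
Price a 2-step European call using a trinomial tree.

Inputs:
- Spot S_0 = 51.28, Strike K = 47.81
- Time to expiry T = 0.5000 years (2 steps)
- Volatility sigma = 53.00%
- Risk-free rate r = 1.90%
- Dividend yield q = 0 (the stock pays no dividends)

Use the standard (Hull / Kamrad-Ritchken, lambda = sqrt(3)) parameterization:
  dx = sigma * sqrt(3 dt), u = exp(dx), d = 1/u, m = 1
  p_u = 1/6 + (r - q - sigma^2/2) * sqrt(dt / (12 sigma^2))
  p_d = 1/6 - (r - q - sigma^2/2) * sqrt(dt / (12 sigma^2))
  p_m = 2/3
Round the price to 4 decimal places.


Answer: Price = V(0,0) = 9.0184

Derivation:
dt = T/N = 0.250000; dx = sigma*sqrt(3*dt) = 0.458993
u = exp(dx) = 1.582480; d = 1/u = 0.631919
p_u = 0.133592, p_m = 0.666667, p_d = 0.199742
Discount per step: exp(-r*dt) = 0.995261
Stock lattice S(k, j) with j the centered position index:
  k=0: S(0,+0) = 51.2800
  k=1: S(1,-1) = 32.4048; S(1,+0) = 51.2800; S(1,+1) = 81.1496
  k=2: S(2,-2) = 20.4772; S(2,-1) = 32.4048; S(2,+0) = 51.2800; S(2,+1) = 81.1496; S(2,+2) = 128.4176
Terminal payoffs V(N, j) = max(S_T - K, 0):
  V(2,-2) = 0.000000; V(2,-1) = 0.000000; V(2,+0) = 3.470000; V(2,+1) = 33.339593; V(2,+2) = 80.607637
Backward induction: V(k, j) = exp(-r*dt) * [p_u * V(k+1, j+1) + p_m * V(k+1, j) + p_d * V(k+1, j-1)]
  V(1,-1) = exp(-r*dt) * [p_u*3.470000 + p_m*0.000000 + p_d*0.000000] = 0.461366
  V(1,+0) = exp(-r*dt) * [p_u*33.339593 + p_m*3.470000 + p_d*0.000000] = 6.735154
  V(1,+1) = exp(-r*dt) * [p_u*80.607637 + p_m*33.339593 + p_d*3.470000] = 33.528362
  V(0,+0) = exp(-r*dt) * [p_u*33.528362 + p_m*6.735154 + p_d*0.461366] = 9.018424


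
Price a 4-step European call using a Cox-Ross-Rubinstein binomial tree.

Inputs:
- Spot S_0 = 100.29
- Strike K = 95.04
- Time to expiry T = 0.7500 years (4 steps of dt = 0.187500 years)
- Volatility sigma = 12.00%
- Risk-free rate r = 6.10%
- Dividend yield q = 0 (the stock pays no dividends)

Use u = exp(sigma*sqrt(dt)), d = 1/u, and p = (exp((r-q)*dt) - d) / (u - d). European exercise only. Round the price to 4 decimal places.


Answer: Price = V(0,0) = 10.5314

Derivation:
dt = T/N = 0.187500
u = exp(sigma*sqrt(dt)) = 1.053335; d = 1/u = 0.949365
p = (exp((r-q)*dt) - d) / (u - d) = 0.597652
Discount per step: exp(-r*dt) = 0.988628
Stock lattice S(k, i) with i counting down-moves:
  k=0: S(0,0) = 100.2900
  k=1: S(1,0) = 105.6390; S(1,1) = 95.2119
  k=2: S(2,0) = 111.2733; S(2,1) = 100.2900; S(2,2) = 90.3908
  k=3: S(3,0) = 117.2081; S(3,1) = 105.6390; S(3,2) = 95.2119; S(3,3) = 85.8139
  k=4: S(4,0) = 123.4594; S(4,1) = 111.2733; S(4,2) = 100.2900; S(4,3) = 90.3908; S(4,4) = 81.4688
Terminal payoffs V(N, i) = max(S_T - K, 0):
  V(4,0) = 28.419367; V(4,1) = 16.233267; V(4,2) = 5.250000; V(4,3) = 0.000000; V(4,4) = 0.000000
Backward induction: V(k, i) = exp(-r*dt) * [p * V(k+1, i) + (1-p) * V(k+1, i+1)].
  V(3,0) = exp(-r*dt) * [p*28.419367 + (1-p)*16.233267] = 23.248877
  V(3,1) = exp(-r*dt) * [p*16.233267 + (1-p)*5.250000] = 11.679816
  V(3,2) = exp(-r*dt) * [p*5.250000 + (1-p)*0.000000] = 3.101990
  V(3,3) = exp(-r*dt) * [p*0.000000 + (1-p)*0.000000] = 0.000000
  V(2,0) = exp(-r*dt) * [p*23.248877 + (1-p)*11.679816] = 18.382630
  V(2,1) = exp(-r*dt) * [p*11.679816 + (1-p)*3.101990] = 8.134966
  V(2,2) = exp(-r*dt) * [p*3.101990 + (1-p)*0.000000] = 1.832827
  V(1,0) = exp(-r*dt) * [p*18.382630 + (1-p)*8.134966] = 14.097338
  V(1,1) = exp(-r*dt) * [p*8.134966 + (1-p)*1.832827] = 5.535636
  V(0,0) = exp(-r*dt) * [p*14.097338 + (1-p)*5.535636] = 10.531409


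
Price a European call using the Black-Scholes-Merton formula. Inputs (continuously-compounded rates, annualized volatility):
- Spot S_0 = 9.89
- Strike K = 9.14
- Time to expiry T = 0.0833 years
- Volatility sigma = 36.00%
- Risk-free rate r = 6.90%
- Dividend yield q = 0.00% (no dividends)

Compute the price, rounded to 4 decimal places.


Answer: Price = 0.9177

Derivation:
d1 = (ln(S/K) + (r - q + 0.5*sigma^2) * T) / (sigma * sqrt(T)) = 0.86628817
d2 = d1 - sigma * sqrt(T) = 0.76238591
exp(-rT) = 0.99426879; exp(-qT) = 1.00000000
C = S_0 * exp(-qT) * N(d1) - K * exp(-rT) * N(d2)
N(d1) = 0.80683392; N(d2) = 0.77708514
C = 9.8900 * 1.00000000 * 0.80683392 - 9.1400 * 0.99426879 * 0.77708514 = 0.9177


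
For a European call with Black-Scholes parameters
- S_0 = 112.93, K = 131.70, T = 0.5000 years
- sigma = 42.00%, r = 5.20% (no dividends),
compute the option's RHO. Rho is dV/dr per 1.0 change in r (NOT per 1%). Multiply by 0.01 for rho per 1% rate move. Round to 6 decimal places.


Answer: Rho = 18.054832

Derivation:
d1 = -0.2816926572; d2 = -0.5786775053
phi(d1) = 0.3834239780; exp(-qT) = 1.0000000000; exp(-rT) = 0.9743350896
N(d2) = 0.2814033985
Rho = K*T*exp(-rT)*N(d2) = 131.7000 * 0.5000 * 0.9743350896 * 0.2814033985 = 18.054832


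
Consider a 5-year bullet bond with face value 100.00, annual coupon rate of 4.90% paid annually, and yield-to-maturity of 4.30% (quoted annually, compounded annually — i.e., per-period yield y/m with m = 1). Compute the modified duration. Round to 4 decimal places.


Answer: Modified duration = 4.3728

Derivation:
Coupon per period c = face * coupon_rate / m = 4.900000
Periods per year m = 1; per-period yield y/m = 0.043000
Number of cashflows N = 5
Cashflows (t years, CF_t, discount factor 1/(1+y/m)^(m*t), PV):
  t = 1.0000: CF_t = 4.900000, DF = 0.958773, PV = 4.697987
  t = 2.0000: CF_t = 4.900000, DF = 0.919245, PV = 4.504302
  t = 3.0000: CF_t = 4.900000, DF = 0.881347, PV = 4.318602
  t = 4.0000: CF_t = 4.900000, DF = 0.845012, PV = 4.140558
  t = 5.0000: CF_t = 104.900000, DF = 0.810174, PV = 84.987283
Price P = sum_t PV_t = 102.648731
First compute Macaulay numerator sum_t t * PV_t:
  t * PV_t at t = 1.0000: 4.697987
  t * PV_t at t = 2.0000: 9.008603
  t * PV_t at t = 3.0000: 12.955805
  t * PV_t at t = 4.0000: 16.562231
  t * PV_t at t = 5.0000: 424.936416
Macaulay duration D = 468.161042 / 102.648731 = 4.560807
Modified duration = D / (1 + y/m) = 4.560807 / (1 + 0.043000) = 4.372777


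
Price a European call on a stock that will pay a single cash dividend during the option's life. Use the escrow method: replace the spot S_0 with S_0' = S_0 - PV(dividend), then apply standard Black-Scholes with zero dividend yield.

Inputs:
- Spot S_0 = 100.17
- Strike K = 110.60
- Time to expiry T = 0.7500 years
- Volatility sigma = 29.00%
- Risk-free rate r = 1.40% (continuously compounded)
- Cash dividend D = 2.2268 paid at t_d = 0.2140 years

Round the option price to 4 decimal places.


PV(D) = D * exp(-r * t_d) = 2.2268 * 0.99700848 = 2.22013849
S_0' = S_0 - PV(D) = 100.1700 - 2.22013849 = 97.94986151
d1 = (ln(S_0'/K) + (r + sigma^2/2)*T) / (sigma*sqrt(T)) = -0.31625599
d2 = d1 - sigma*sqrt(T) = -0.56740335
exp(-rT) = 0.98955493
N(d1) = 0.37590411; N(d2) = 0.28522009
C = S_0' * N(d1) - K * exp(-rT) * N(d2) = 97.94986151 * 0.37590411 - 110.6000 * 0.98955493 * 0.28522009 = 5.6039

Answer: Price = 5.6039


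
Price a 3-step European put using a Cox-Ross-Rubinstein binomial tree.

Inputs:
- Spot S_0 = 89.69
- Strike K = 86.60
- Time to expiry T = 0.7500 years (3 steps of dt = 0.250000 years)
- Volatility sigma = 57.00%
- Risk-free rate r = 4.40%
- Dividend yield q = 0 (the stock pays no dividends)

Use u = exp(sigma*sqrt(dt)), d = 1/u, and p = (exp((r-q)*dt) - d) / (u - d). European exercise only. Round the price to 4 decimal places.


Answer: Price = V(0,0) = 15.4542

Derivation:
dt = T/N = 0.250000
u = exp(sigma*sqrt(dt)) = 1.329762; d = 1/u = 0.752014
p = (exp((r-q)*dt) - d) / (u - d) = 0.448373
Discount per step: exp(-r*dt) = 0.989060
Stock lattice S(k, i) with i counting down-moves:
  k=0: S(0,0) = 89.6900
  k=1: S(1,0) = 119.2664; S(1,1) = 67.4482
  k=2: S(2,0) = 158.5959; S(2,1) = 89.6900; S(2,2) = 50.7220
  k=3: S(3,0) = 210.8948; S(3,1) = 119.2664; S(3,2) = 67.4482; S(3,3) = 38.1436
Terminal payoffs V(N, i) = max(K - S_T, 0):
  V(3,0) = 0.000000; V(3,1) = 0.000000; V(3,2) = 19.151842; V(3,3) = 48.456351
Backward induction: V(k, i) = exp(-r*dt) * [p * V(k+1, i) + (1-p) * V(k+1, i+1)].
  V(2,0) = exp(-r*dt) * [p*0.000000 + (1-p)*0.000000] = 0.000000
  V(2,1) = exp(-r*dt) * [p*0.000000 + (1-p)*19.151842] = 10.449099
  V(2,2) = exp(-r*dt) * [p*19.151842 + (1-p)*48.456351] = 34.930644
  V(1,0) = exp(-r*dt) * [p*0.000000 + (1-p)*10.449099] = 5.700949
  V(1,1) = exp(-r*dt) * [p*10.449099 + (1-p)*34.930644] = 23.691734
  V(0,0) = exp(-r*dt) * [p*5.700949 + (1-p)*23.691734] = 15.454218


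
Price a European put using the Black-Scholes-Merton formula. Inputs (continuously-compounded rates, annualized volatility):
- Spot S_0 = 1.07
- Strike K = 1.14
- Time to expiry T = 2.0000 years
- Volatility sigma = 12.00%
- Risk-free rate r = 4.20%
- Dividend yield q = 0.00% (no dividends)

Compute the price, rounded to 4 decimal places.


Answer: Price = 0.0612

Derivation:
d1 = (ln(S/K) + (r - q + 0.5*sigma^2) * T) / (sigma * sqrt(T)) = 0.20641853
d2 = d1 - sigma * sqrt(T) = 0.03671290
exp(-rT) = 0.91943126; exp(-qT) = 1.00000000
P = K * exp(-rT) * N(-d2) - S_0 * exp(-qT) * N(-d1)
N(-d1) = 0.41823200; N(-d2) = 0.48535696
P = 1.1400 * 0.91943126 * 0.48535696 - 1.0700 * 1.00000000 * 0.41823200 = 0.0612
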